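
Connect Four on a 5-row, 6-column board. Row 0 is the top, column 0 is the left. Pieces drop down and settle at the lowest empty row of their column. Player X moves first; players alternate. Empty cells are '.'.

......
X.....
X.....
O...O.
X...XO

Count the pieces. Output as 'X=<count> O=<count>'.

X=4 O=3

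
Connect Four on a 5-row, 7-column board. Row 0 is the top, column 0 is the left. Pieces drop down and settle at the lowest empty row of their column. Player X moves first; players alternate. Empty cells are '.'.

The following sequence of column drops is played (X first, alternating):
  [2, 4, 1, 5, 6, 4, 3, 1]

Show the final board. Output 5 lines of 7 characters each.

Answer: .......
.......
.......
.O..O..
.XXXOOX

Derivation:
Move 1: X drops in col 2, lands at row 4
Move 2: O drops in col 4, lands at row 4
Move 3: X drops in col 1, lands at row 4
Move 4: O drops in col 5, lands at row 4
Move 5: X drops in col 6, lands at row 4
Move 6: O drops in col 4, lands at row 3
Move 7: X drops in col 3, lands at row 4
Move 8: O drops in col 1, lands at row 3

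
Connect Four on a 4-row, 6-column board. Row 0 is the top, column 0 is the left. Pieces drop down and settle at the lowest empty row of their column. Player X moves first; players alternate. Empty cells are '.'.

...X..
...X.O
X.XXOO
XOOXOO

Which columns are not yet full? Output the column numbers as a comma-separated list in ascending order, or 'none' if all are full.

col 0: top cell = '.' → open
col 1: top cell = '.' → open
col 2: top cell = '.' → open
col 3: top cell = 'X' → FULL
col 4: top cell = '.' → open
col 5: top cell = '.' → open

Answer: 0,1,2,4,5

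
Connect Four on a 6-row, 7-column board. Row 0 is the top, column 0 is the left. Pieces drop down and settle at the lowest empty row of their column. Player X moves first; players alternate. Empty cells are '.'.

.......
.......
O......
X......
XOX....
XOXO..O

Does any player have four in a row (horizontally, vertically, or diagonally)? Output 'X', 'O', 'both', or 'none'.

none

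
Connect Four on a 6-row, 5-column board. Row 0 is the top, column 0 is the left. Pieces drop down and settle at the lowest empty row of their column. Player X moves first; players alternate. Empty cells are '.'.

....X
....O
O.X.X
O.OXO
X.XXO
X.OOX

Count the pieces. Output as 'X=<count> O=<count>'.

X=9 O=8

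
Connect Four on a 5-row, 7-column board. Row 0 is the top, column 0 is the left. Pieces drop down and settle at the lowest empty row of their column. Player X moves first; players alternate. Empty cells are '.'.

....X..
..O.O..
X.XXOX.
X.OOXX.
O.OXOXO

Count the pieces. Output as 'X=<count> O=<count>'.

X=10 O=9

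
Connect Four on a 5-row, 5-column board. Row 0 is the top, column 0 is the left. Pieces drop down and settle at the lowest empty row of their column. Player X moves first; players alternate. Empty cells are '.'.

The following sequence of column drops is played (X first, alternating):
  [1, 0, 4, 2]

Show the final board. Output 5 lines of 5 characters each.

Answer: .....
.....
.....
.....
OXO.X

Derivation:
Move 1: X drops in col 1, lands at row 4
Move 2: O drops in col 0, lands at row 4
Move 3: X drops in col 4, lands at row 4
Move 4: O drops in col 2, lands at row 4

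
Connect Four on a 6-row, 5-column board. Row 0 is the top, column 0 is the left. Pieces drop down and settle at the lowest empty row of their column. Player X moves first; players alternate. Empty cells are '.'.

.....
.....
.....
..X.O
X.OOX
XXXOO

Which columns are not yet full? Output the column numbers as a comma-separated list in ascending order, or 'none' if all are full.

col 0: top cell = '.' → open
col 1: top cell = '.' → open
col 2: top cell = '.' → open
col 3: top cell = '.' → open
col 4: top cell = '.' → open

Answer: 0,1,2,3,4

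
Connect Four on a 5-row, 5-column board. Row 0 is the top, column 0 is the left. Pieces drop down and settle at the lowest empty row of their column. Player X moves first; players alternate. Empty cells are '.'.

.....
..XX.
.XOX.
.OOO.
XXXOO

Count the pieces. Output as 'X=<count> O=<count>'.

X=7 O=6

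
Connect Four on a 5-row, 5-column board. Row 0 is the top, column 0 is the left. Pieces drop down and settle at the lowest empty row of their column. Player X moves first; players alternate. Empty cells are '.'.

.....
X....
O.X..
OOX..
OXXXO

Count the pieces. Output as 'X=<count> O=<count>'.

X=6 O=5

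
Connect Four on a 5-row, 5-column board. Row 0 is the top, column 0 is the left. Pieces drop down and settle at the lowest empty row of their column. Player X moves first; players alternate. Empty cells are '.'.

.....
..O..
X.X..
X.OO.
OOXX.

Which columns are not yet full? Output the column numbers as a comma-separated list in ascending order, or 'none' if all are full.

col 0: top cell = '.' → open
col 1: top cell = '.' → open
col 2: top cell = '.' → open
col 3: top cell = '.' → open
col 4: top cell = '.' → open

Answer: 0,1,2,3,4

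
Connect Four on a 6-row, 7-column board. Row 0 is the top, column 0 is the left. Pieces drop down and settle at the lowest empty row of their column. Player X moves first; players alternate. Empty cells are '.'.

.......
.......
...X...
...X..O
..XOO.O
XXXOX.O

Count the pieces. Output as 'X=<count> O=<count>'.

X=7 O=6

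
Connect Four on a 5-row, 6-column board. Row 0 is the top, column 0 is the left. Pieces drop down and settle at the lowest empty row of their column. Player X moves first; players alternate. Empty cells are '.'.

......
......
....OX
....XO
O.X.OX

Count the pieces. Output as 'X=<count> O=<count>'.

X=4 O=4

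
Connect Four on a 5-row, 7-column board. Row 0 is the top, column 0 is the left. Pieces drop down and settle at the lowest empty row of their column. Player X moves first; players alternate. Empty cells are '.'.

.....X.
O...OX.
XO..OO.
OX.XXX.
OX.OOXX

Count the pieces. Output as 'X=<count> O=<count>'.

X=10 O=9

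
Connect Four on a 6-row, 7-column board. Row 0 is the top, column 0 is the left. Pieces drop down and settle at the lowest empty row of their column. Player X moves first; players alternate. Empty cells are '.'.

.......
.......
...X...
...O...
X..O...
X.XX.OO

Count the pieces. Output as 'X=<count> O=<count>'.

X=5 O=4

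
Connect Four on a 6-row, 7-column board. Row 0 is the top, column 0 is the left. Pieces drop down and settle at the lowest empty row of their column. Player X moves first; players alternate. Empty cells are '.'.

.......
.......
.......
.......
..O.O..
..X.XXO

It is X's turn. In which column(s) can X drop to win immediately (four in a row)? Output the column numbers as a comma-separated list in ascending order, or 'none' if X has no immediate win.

Answer: 3

Derivation:
col 0: drop X → no win
col 1: drop X → no win
col 2: drop X → no win
col 3: drop X → WIN!
col 4: drop X → no win
col 5: drop X → no win
col 6: drop X → no win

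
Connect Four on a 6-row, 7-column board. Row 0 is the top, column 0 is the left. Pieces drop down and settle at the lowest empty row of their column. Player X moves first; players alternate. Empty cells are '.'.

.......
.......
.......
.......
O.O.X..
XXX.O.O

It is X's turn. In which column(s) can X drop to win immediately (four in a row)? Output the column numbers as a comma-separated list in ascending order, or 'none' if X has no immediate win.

col 0: drop X → no win
col 1: drop X → no win
col 2: drop X → no win
col 3: drop X → WIN!
col 4: drop X → no win
col 5: drop X → no win
col 6: drop X → no win

Answer: 3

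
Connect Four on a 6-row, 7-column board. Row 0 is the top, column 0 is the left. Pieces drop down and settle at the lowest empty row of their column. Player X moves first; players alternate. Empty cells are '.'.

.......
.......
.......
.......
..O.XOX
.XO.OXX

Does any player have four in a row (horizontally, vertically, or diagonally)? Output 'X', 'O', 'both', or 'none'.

none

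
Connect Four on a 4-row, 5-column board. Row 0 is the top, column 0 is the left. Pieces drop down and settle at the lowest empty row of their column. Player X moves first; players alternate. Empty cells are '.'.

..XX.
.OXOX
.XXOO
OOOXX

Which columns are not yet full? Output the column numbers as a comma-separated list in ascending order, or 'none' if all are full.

Answer: 0,1,4

Derivation:
col 0: top cell = '.' → open
col 1: top cell = '.' → open
col 2: top cell = 'X' → FULL
col 3: top cell = 'X' → FULL
col 4: top cell = '.' → open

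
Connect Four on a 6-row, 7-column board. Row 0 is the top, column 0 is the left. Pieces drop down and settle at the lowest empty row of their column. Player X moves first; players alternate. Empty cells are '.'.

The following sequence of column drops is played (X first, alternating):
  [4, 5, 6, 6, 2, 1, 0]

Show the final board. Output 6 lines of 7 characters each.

Move 1: X drops in col 4, lands at row 5
Move 2: O drops in col 5, lands at row 5
Move 3: X drops in col 6, lands at row 5
Move 4: O drops in col 6, lands at row 4
Move 5: X drops in col 2, lands at row 5
Move 6: O drops in col 1, lands at row 5
Move 7: X drops in col 0, lands at row 5

Answer: .......
.......
.......
.......
......O
XOX.XOX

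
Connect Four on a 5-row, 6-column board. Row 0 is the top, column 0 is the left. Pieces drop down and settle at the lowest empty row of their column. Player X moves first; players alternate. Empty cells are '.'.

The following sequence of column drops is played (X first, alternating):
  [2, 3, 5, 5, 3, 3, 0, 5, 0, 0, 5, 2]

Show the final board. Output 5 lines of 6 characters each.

Move 1: X drops in col 2, lands at row 4
Move 2: O drops in col 3, lands at row 4
Move 3: X drops in col 5, lands at row 4
Move 4: O drops in col 5, lands at row 3
Move 5: X drops in col 3, lands at row 3
Move 6: O drops in col 3, lands at row 2
Move 7: X drops in col 0, lands at row 4
Move 8: O drops in col 5, lands at row 2
Move 9: X drops in col 0, lands at row 3
Move 10: O drops in col 0, lands at row 2
Move 11: X drops in col 5, lands at row 1
Move 12: O drops in col 2, lands at row 3

Answer: ......
.....X
O..O.O
X.OX.O
X.XO.X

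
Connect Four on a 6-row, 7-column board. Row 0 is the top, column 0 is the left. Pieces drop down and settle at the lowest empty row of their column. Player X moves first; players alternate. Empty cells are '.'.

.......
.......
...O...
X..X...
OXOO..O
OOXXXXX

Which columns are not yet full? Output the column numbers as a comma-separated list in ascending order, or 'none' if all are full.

Answer: 0,1,2,3,4,5,6

Derivation:
col 0: top cell = '.' → open
col 1: top cell = '.' → open
col 2: top cell = '.' → open
col 3: top cell = '.' → open
col 4: top cell = '.' → open
col 5: top cell = '.' → open
col 6: top cell = '.' → open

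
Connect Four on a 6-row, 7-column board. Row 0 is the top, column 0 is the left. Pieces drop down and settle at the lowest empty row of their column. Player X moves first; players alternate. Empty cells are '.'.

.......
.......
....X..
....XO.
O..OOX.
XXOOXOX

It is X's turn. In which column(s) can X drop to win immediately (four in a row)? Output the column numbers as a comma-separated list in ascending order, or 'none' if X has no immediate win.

col 0: drop X → no win
col 1: drop X → no win
col 2: drop X → no win
col 3: drop X → no win
col 4: drop X → no win
col 5: drop X → no win
col 6: drop X → no win

Answer: none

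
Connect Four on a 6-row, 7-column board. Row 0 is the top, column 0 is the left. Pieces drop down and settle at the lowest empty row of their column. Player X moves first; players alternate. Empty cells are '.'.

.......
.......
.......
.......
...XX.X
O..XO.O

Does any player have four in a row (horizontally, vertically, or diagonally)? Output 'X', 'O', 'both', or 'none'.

none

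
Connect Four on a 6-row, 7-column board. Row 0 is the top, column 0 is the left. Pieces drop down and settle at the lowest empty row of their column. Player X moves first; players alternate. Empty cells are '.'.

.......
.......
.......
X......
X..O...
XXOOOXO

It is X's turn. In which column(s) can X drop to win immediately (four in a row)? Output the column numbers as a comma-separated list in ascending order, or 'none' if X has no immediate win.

Answer: 0

Derivation:
col 0: drop X → WIN!
col 1: drop X → no win
col 2: drop X → no win
col 3: drop X → no win
col 4: drop X → no win
col 5: drop X → no win
col 6: drop X → no win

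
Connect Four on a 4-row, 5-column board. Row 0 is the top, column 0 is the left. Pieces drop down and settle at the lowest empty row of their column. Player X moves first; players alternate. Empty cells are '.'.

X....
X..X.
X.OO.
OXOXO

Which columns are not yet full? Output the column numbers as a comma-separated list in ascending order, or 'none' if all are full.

Answer: 1,2,3,4

Derivation:
col 0: top cell = 'X' → FULL
col 1: top cell = '.' → open
col 2: top cell = '.' → open
col 3: top cell = '.' → open
col 4: top cell = '.' → open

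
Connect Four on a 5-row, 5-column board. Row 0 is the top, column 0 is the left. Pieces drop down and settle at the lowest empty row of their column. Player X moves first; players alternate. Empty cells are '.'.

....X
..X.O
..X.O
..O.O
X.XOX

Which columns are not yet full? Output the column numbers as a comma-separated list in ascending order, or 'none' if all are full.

col 0: top cell = '.' → open
col 1: top cell = '.' → open
col 2: top cell = '.' → open
col 3: top cell = '.' → open
col 4: top cell = 'X' → FULL

Answer: 0,1,2,3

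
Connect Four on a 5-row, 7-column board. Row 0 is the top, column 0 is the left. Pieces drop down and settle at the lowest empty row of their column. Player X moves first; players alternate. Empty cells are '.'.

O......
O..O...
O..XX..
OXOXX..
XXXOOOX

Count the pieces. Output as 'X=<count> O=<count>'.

X=9 O=9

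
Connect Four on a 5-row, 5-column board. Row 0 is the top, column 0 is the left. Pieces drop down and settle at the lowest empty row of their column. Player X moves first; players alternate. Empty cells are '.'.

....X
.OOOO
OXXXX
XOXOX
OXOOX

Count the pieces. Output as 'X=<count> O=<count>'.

X=10 O=10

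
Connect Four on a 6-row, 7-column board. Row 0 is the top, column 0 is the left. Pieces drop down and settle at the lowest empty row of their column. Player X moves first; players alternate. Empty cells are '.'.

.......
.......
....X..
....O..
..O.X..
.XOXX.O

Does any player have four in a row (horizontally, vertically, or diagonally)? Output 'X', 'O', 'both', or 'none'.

none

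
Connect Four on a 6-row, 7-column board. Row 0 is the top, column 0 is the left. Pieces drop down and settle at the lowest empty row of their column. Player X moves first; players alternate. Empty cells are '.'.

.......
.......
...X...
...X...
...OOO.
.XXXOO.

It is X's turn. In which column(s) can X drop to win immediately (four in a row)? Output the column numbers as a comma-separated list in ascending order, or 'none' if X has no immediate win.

col 0: drop X → WIN!
col 1: drop X → no win
col 2: drop X → no win
col 3: drop X → no win
col 4: drop X → no win
col 5: drop X → no win
col 6: drop X → no win

Answer: 0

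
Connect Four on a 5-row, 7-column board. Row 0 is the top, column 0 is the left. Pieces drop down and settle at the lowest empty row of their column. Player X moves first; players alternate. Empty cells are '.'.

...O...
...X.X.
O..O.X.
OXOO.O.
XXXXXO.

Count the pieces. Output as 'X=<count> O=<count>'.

X=9 O=8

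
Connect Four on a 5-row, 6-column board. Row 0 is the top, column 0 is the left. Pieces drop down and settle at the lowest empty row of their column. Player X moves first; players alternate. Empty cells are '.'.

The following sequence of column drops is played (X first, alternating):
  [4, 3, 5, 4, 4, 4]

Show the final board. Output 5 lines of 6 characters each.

Move 1: X drops in col 4, lands at row 4
Move 2: O drops in col 3, lands at row 4
Move 3: X drops in col 5, lands at row 4
Move 4: O drops in col 4, lands at row 3
Move 5: X drops in col 4, lands at row 2
Move 6: O drops in col 4, lands at row 1

Answer: ......
....O.
....X.
....O.
...OXX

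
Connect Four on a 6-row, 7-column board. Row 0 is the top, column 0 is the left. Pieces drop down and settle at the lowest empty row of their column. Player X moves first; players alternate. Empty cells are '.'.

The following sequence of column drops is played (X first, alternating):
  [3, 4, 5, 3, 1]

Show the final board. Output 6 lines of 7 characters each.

Answer: .......
.......
.......
.......
...O...
.X.XOX.

Derivation:
Move 1: X drops in col 3, lands at row 5
Move 2: O drops in col 4, lands at row 5
Move 3: X drops in col 5, lands at row 5
Move 4: O drops in col 3, lands at row 4
Move 5: X drops in col 1, lands at row 5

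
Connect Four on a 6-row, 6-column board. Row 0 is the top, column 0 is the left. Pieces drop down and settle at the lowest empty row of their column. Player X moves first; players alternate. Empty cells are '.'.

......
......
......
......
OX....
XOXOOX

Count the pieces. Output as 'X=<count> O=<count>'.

X=4 O=4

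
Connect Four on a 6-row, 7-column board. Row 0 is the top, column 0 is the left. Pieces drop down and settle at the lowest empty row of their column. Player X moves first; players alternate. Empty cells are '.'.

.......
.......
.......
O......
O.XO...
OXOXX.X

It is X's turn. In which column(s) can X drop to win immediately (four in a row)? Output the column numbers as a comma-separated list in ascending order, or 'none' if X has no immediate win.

col 0: drop X → no win
col 1: drop X → no win
col 2: drop X → no win
col 3: drop X → no win
col 4: drop X → no win
col 5: drop X → WIN!
col 6: drop X → no win

Answer: 5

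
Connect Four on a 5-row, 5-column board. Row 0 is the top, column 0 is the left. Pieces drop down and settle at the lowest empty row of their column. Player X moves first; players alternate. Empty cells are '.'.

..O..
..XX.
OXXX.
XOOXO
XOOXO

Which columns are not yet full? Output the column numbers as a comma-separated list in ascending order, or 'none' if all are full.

Answer: 0,1,3,4

Derivation:
col 0: top cell = '.' → open
col 1: top cell = '.' → open
col 2: top cell = 'O' → FULL
col 3: top cell = '.' → open
col 4: top cell = '.' → open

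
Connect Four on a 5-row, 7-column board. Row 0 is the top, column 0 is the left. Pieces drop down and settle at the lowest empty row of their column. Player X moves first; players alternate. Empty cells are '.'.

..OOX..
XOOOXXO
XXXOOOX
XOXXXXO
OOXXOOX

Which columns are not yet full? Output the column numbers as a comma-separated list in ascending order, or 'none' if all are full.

Answer: 0,1,5,6

Derivation:
col 0: top cell = '.' → open
col 1: top cell = '.' → open
col 2: top cell = 'O' → FULL
col 3: top cell = 'O' → FULL
col 4: top cell = 'X' → FULL
col 5: top cell = '.' → open
col 6: top cell = '.' → open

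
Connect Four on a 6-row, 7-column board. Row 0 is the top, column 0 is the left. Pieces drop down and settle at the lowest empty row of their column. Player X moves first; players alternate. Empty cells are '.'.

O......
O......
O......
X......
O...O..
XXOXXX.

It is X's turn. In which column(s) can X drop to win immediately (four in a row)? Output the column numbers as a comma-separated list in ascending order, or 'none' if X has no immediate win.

Answer: 6

Derivation:
col 1: drop X → no win
col 2: drop X → no win
col 3: drop X → no win
col 4: drop X → no win
col 5: drop X → no win
col 6: drop X → WIN!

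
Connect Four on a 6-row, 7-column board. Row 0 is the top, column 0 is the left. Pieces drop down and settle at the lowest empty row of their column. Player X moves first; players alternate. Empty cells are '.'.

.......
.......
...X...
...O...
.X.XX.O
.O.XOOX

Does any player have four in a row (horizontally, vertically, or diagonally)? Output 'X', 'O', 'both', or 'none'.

none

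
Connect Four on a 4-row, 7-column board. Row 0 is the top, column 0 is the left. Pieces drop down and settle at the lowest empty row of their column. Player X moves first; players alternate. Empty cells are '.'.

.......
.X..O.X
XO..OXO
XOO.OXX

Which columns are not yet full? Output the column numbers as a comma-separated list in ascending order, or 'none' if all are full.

col 0: top cell = '.' → open
col 1: top cell = '.' → open
col 2: top cell = '.' → open
col 3: top cell = '.' → open
col 4: top cell = '.' → open
col 5: top cell = '.' → open
col 6: top cell = '.' → open

Answer: 0,1,2,3,4,5,6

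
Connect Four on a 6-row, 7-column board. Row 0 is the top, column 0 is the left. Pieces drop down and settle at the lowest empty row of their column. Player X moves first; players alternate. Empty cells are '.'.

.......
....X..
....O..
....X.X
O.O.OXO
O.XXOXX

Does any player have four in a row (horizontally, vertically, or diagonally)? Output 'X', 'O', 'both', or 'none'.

none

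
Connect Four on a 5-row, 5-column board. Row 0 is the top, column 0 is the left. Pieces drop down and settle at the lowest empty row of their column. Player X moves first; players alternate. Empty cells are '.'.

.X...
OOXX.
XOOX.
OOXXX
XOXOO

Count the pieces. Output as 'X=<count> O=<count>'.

X=10 O=9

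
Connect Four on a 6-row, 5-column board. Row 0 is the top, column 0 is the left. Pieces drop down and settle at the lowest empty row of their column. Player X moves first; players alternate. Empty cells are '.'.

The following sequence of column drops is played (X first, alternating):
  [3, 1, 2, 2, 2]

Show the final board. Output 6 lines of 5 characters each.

Answer: .....
.....
.....
..X..
..O..
.OXX.

Derivation:
Move 1: X drops in col 3, lands at row 5
Move 2: O drops in col 1, lands at row 5
Move 3: X drops in col 2, lands at row 5
Move 4: O drops in col 2, lands at row 4
Move 5: X drops in col 2, lands at row 3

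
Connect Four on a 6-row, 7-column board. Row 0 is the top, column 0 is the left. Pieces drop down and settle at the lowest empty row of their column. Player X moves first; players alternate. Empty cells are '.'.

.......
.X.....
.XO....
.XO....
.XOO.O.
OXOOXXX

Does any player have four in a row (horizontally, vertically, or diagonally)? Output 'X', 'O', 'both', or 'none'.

both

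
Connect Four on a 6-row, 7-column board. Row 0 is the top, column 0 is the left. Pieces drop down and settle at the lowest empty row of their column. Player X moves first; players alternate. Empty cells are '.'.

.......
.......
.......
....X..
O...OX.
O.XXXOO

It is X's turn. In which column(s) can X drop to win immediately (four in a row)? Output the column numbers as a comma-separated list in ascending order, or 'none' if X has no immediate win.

col 0: drop X → no win
col 1: drop X → WIN!
col 2: drop X → no win
col 3: drop X → no win
col 4: drop X → no win
col 5: drop X → no win
col 6: drop X → no win

Answer: 1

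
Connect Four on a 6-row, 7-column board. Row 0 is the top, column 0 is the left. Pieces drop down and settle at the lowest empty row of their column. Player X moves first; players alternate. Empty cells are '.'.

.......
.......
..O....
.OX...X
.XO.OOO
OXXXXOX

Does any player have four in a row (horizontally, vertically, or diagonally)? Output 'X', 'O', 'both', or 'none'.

X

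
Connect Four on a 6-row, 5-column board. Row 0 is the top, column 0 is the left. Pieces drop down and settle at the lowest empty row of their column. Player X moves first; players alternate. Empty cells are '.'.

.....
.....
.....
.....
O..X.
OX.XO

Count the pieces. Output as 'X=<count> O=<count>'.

X=3 O=3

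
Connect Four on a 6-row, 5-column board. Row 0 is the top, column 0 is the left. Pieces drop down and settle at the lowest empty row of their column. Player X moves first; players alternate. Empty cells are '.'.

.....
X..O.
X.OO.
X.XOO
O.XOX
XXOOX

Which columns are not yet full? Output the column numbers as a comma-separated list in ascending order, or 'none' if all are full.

Answer: 0,1,2,3,4

Derivation:
col 0: top cell = '.' → open
col 1: top cell = '.' → open
col 2: top cell = '.' → open
col 3: top cell = '.' → open
col 4: top cell = '.' → open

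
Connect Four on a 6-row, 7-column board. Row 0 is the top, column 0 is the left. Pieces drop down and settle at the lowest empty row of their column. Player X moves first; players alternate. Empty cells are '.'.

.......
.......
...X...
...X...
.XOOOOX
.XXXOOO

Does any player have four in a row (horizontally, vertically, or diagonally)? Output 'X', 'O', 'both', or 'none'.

O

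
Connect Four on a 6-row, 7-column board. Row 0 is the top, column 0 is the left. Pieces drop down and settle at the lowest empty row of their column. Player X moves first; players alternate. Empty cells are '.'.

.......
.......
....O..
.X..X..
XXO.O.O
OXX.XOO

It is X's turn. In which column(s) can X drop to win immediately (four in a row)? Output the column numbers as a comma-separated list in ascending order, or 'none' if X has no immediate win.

Answer: 1,3

Derivation:
col 0: drop X → no win
col 1: drop X → WIN!
col 2: drop X → no win
col 3: drop X → WIN!
col 4: drop X → no win
col 5: drop X → no win
col 6: drop X → no win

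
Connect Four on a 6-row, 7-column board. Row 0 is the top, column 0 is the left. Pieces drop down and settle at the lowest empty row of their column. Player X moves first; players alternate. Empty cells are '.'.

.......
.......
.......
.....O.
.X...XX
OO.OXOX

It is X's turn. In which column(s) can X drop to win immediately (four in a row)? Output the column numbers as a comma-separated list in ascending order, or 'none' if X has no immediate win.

col 0: drop X → no win
col 1: drop X → no win
col 2: drop X → no win
col 3: drop X → no win
col 4: drop X → no win
col 5: drop X → no win
col 6: drop X → no win

Answer: none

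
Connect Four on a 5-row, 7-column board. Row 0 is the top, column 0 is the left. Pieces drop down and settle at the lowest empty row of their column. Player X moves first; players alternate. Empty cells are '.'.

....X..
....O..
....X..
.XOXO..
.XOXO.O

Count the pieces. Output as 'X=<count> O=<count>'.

X=6 O=6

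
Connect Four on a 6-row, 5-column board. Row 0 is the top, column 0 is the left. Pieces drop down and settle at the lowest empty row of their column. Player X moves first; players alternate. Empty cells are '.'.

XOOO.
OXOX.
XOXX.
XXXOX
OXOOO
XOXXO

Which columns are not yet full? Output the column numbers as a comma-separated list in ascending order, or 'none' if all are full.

col 0: top cell = 'X' → FULL
col 1: top cell = 'O' → FULL
col 2: top cell = 'O' → FULL
col 3: top cell = 'O' → FULL
col 4: top cell = '.' → open

Answer: 4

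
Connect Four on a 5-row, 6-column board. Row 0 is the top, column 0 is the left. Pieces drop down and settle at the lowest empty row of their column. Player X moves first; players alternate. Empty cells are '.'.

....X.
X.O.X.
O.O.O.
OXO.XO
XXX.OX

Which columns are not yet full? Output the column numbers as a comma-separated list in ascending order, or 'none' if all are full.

Answer: 0,1,2,3,5

Derivation:
col 0: top cell = '.' → open
col 1: top cell = '.' → open
col 2: top cell = '.' → open
col 3: top cell = '.' → open
col 4: top cell = 'X' → FULL
col 5: top cell = '.' → open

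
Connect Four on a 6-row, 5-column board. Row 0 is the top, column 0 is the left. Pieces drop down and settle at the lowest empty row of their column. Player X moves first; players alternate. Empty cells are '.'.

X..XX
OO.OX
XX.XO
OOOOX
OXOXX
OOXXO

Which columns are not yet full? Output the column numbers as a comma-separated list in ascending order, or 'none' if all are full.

Answer: 1,2

Derivation:
col 0: top cell = 'X' → FULL
col 1: top cell = '.' → open
col 2: top cell = '.' → open
col 3: top cell = 'X' → FULL
col 4: top cell = 'X' → FULL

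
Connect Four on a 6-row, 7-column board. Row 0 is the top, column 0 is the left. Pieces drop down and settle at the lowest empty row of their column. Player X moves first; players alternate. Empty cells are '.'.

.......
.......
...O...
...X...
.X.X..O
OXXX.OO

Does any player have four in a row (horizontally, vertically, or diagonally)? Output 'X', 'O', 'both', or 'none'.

none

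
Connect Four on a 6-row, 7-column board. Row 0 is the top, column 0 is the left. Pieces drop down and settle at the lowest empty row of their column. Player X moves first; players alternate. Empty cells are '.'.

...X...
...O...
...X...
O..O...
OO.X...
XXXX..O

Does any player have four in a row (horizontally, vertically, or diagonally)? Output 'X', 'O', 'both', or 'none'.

X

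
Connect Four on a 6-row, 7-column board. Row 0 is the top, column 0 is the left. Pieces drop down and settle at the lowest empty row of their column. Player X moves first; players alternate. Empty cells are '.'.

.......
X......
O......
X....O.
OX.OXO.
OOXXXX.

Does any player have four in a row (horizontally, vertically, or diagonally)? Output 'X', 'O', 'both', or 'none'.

X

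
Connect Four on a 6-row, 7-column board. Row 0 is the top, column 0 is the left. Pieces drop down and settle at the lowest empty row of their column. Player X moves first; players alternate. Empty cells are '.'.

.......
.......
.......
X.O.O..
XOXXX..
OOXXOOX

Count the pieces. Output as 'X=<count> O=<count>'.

X=8 O=7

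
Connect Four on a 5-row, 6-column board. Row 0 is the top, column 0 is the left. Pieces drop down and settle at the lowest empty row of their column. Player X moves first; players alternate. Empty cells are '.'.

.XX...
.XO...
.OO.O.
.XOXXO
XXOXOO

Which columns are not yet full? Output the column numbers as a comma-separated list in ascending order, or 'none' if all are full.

col 0: top cell = '.' → open
col 1: top cell = 'X' → FULL
col 2: top cell = 'X' → FULL
col 3: top cell = '.' → open
col 4: top cell = '.' → open
col 5: top cell = '.' → open

Answer: 0,3,4,5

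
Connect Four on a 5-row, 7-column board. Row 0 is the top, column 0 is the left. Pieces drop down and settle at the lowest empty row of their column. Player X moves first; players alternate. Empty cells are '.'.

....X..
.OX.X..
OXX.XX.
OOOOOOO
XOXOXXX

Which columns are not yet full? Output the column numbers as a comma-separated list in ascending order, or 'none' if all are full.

col 0: top cell = '.' → open
col 1: top cell = '.' → open
col 2: top cell = '.' → open
col 3: top cell = '.' → open
col 4: top cell = 'X' → FULL
col 5: top cell = '.' → open
col 6: top cell = '.' → open

Answer: 0,1,2,3,5,6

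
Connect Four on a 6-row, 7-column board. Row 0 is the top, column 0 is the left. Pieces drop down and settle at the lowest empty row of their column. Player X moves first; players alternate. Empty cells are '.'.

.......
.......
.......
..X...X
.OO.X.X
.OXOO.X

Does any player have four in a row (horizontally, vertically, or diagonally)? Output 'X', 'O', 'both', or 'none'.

none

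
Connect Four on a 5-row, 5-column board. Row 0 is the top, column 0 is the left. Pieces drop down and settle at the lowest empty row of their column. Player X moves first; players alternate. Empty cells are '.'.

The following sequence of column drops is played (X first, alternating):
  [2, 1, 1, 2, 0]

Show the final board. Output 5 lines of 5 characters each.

Move 1: X drops in col 2, lands at row 4
Move 2: O drops in col 1, lands at row 4
Move 3: X drops in col 1, lands at row 3
Move 4: O drops in col 2, lands at row 3
Move 5: X drops in col 0, lands at row 4

Answer: .....
.....
.....
.XO..
XOX..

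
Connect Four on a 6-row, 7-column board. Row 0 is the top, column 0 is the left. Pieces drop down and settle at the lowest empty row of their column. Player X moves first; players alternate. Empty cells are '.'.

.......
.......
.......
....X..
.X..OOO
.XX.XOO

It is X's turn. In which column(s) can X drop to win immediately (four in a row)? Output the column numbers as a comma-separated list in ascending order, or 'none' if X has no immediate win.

col 0: drop X → no win
col 1: drop X → no win
col 2: drop X → no win
col 3: drop X → WIN!
col 4: drop X → no win
col 5: drop X → no win
col 6: drop X → no win

Answer: 3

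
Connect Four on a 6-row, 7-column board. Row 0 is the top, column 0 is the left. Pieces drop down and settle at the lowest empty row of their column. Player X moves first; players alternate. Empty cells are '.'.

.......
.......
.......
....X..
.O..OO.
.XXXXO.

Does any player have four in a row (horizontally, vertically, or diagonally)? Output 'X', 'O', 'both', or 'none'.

X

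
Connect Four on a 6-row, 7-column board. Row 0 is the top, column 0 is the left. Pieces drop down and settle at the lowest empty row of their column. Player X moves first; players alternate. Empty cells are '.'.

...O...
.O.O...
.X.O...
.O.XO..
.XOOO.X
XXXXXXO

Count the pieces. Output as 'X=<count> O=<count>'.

X=10 O=10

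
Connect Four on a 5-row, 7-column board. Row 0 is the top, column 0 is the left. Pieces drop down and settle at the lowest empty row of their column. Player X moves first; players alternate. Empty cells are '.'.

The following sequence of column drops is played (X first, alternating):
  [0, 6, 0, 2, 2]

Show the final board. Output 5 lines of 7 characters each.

Move 1: X drops in col 0, lands at row 4
Move 2: O drops in col 6, lands at row 4
Move 3: X drops in col 0, lands at row 3
Move 4: O drops in col 2, lands at row 4
Move 5: X drops in col 2, lands at row 3

Answer: .......
.......
.......
X.X....
X.O...O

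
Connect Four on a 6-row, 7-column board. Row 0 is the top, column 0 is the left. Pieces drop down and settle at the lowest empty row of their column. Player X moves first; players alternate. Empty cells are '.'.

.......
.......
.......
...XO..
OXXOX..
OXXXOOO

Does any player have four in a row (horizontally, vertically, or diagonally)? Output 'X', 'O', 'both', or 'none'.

none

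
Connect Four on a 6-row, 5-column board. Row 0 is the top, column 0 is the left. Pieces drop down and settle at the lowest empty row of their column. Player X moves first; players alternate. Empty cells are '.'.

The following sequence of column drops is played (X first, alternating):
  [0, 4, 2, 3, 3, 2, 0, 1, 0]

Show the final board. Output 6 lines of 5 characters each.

Answer: .....
.....
.....
X....
X.OX.
XOXOO

Derivation:
Move 1: X drops in col 0, lands at row 5
Move 2: O drops in col 4, lands at row 5
Move 3: X drops in col 2, lands at row 5
Move 4: O drops in col 3, lands at row 5
Move 5: X drops in col 3, lands at row 4
Move 6: O drops in col 2, lands at row 4
Move 7: X drops in col 0, lands at row 4
Move 8: O drops in col 1, lands at row 5
Move 9: X drops in col 0, lands at row 3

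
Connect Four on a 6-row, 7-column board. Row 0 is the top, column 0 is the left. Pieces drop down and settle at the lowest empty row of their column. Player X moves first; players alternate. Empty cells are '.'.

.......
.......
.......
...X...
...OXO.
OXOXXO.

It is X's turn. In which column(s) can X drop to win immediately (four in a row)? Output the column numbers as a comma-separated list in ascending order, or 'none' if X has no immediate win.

Answer: none

Derivation:
col 0: drop X → no win
col 1: drop X → no win
col 2: drop X → no win
col 3: drop X → no win
col 4: drop X → no win
col 5: drop X → no win
col 6: drop X → no win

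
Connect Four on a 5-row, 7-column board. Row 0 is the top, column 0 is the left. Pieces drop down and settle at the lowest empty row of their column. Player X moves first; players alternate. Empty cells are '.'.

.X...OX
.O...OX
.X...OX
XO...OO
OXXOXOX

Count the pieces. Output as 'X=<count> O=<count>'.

X=10 O=10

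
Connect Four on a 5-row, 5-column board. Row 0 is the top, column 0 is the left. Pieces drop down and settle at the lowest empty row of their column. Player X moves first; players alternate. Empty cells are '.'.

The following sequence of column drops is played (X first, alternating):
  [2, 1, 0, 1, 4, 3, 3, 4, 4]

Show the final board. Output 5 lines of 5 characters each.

Answer: .....
.....
....X
.O.XO
XOXOX

Derivation:
Move 1: X drops in col 2, lands at row 4
Move 2: O drops in col 1, lands at row 4
Move 3: X drops in col 0, lands at row 4
Move 4: O drops in col 1, lands at row 3
Move 5: X drops in col 4, lands at row 4
Move 6: O drops in col 3, lands at row 4
Move 7: X drops in col 3, lands at row 3
Move 8: O drops in col 4, lands at row 3
Move 9: X drops in col 4, lands at row 2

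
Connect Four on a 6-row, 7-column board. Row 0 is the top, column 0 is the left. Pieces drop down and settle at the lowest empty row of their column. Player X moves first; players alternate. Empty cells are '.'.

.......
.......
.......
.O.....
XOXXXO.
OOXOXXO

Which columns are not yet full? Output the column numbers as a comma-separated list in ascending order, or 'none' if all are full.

Answer: 0,1,2,3,4,5,6

Derivation:
col 0: top cell = '.' → open
col 1: top cell = '.' → open
col 2: top cell = '.' → open
col 3: top cell = '.' → open
col 4: top cell = '.' → open
col 5: top cell = '.' → open
col 6: top cell = '.' → open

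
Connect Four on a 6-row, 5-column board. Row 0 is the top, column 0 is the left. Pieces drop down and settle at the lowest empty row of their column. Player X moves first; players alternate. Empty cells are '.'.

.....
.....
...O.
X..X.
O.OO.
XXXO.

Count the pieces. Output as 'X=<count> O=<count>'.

X=5 O=5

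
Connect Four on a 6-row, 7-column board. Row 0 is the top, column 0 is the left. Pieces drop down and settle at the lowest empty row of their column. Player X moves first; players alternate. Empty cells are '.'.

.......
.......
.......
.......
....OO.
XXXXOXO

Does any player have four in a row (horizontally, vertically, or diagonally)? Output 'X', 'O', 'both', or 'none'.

X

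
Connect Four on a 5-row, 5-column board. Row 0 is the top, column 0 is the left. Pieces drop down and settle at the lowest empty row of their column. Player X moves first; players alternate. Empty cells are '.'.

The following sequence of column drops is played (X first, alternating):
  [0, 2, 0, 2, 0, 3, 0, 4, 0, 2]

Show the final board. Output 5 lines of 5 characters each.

Move 1: X drops in col 0, lands at row 4
Move 2: O drops in col 2, lands at row 4
Move 3: X drops in col 0, lands at row 3
Move 4: O drops in col 2, lands at row 3
Move 5: X drops in col 0, lands at row 2
Move 6: O drops in col 3, lands at row 4
Move 7: X drops in col 0, lands at row 1
Move 8: O drops in col 4, lands at row 4
Move 9: X drops in col 0, lands at row 0
Move 10: O drops in col 2, lands at row 2

Answer: X....
X....
X.O..
X.O..
X.OOO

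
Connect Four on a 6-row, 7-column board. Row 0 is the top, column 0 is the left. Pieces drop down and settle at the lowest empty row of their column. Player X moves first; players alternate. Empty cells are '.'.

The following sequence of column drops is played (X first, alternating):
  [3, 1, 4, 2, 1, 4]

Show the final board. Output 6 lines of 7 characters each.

Move 1: X drops in col 3, lands at row 5
Move 2: O drops in col 1, lands at row 5
Move 3: X drops in col 4, lands at row 5
Move 4: O drops in col 2, lands at row 5
Move 5: X drops in col 1, lands at row 4
Move 6: O drops in col 4, lands at row 4

Answer: .......
.......
.......
.......
.X..O..
.OOXX..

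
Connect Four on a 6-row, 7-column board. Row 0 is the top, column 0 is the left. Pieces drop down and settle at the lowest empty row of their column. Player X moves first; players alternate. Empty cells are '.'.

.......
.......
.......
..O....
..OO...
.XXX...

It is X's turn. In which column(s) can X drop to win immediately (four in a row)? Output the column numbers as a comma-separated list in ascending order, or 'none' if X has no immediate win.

Answer: 0,4

Derivation:
col 0: drop X → WIN!
col 1: drop X → no win
col 2: drop X → no win
col 3: drop X → no win
col 4: drop X → WIN!
col 5: drop X → no win
col 6: drop X → no win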